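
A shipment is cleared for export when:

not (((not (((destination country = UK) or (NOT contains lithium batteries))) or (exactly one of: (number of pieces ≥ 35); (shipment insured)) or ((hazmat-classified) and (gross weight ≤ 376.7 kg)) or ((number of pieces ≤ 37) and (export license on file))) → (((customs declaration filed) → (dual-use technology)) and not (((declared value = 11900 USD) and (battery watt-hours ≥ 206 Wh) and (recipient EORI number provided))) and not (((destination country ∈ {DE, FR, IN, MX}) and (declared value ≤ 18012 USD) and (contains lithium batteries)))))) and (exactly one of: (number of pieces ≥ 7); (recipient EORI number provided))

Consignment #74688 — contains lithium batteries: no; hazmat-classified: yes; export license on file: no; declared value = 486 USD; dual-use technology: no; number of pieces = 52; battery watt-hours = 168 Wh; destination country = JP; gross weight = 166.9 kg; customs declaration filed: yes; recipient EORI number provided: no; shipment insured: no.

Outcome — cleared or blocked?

Atomic conditions:
  destination country = UK: JP == UK is false
  NOT contains lithium batteries: no → true
  number of pieces ≥ 35: 52 ≥ 35 is true
  shipment insured: no → false
  hazmat-classified: yes → true
  gross weight ≤ 376.7 kg: 166.9 ≤ 376.7 is true
  number of pieces ≤ 37: 52 ≤ 37 is false
  export license on file: no → false
  customs declaration filed: yes → true
  dual-use technology: no → false
  declared value = 11900 USD: 486 == 11900 is false
  battery watt-hours ≥ 206 Wh: 168 ≥ 206 is false
  recipient EORI number provided: no → false
  destination country ∈ {DE, FR, IN, MX}: JP is not in the set → false
  declared value ≤ 18012 USD: 486 ≤ 18012 is true
  contains lithium batteries: no → false
  number of pieces ≥ 7: 52 ≥ 7 is true
Combine:
[1.1.1.1.1] false OR true = true
[1.1.1.1] NOT true = false
[1.1.1.2] exactly-one(true, false) = true
[1.1.1.3] true AND true = true
[1.1.1.4] false AND false = false
[1.1.1] false OR true OR true OR false = true
[1.1.2.1] true → false = false
[1.1.2.2.1] false AND false AND false = false
[1.1.2.2] NOT false = true
[1.1.2.3.1] false AND true AND false = false
[1.1.2.3] NOT false = true
[1.1.2] false AND true AND true = false
[1.1] true → false = false
[1] NOT false = true
[2] exactly-one(true, false) = true
[root] true AND true = true
Overall: true → cleared

Cleared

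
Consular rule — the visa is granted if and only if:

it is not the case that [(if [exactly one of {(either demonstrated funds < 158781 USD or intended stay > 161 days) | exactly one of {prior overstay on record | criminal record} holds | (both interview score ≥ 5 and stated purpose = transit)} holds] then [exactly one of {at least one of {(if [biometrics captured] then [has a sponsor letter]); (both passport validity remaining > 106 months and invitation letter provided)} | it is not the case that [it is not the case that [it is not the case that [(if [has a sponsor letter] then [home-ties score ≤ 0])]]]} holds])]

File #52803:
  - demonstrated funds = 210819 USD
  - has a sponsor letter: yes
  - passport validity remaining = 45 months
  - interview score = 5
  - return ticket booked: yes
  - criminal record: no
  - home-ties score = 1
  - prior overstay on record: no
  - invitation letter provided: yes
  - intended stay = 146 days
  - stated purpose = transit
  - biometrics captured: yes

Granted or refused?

Granted

Atomic conditions:
  demonstrated funds < 158781 USD: 210819 < 158781 is false
  intended stay > 161 days: 146 > 161 is false
  prior overstay on record: no → false
  criminal record: no → false
  interview score ≥ 5: 5 ≥ 5 is true
  stated purpose = transit: transit == transit is true
  biometrics captured: yes → true
  has a sponsor letter: yes → true
  passport validity remaining > 106 months: 45 > 106 is false
  invitation letter provided: yes → true
  home-ties score ≤ 0: 1 ≤ 0 is false
Combine:
[1.1.1] false OR false = false
[1.1.2] exactly-one(false, false) = false
[1.1.3] true AND true = true
[1.1] exactly-one(false, false, true) = true
[1.2.1.1] true → true = true
[1.2.1.2] false AND true = false
[1.2.1] true OR false = true
[1.2.2.1.1.1] true → false = false
[1.2.2.1.1] NOT false = true
[1.2.2.1] NOT true = false
[1.2.2] NOT false = true
[1.2] exactly-one(true, true) = false
[1] true → false = false
[root] NOT false = true
Overall: true → granted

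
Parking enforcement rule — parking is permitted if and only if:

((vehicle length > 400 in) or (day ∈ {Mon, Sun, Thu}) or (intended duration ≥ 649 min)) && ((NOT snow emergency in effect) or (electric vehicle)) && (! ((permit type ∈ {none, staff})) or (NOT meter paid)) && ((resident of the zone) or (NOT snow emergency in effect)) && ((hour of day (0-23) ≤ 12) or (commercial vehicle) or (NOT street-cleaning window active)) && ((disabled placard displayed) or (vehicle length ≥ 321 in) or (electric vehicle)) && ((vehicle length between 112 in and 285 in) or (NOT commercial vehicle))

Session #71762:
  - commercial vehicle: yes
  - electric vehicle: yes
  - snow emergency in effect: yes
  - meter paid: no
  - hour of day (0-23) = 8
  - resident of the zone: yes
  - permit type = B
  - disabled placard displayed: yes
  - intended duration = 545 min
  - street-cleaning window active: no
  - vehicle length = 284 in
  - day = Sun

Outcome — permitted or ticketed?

Permitted

Atomic conditions:
  vehicle length > 400 in: 284 > 400 is false
  day ∈ {Mon, Sun, Thu}: Sun is in the set → true
  intended duration ≥ 649 min: 545 ≥ 649 is false
  NOT snow emergency in effect: yes → false
  electric vehicle: yes → true
  permit type ∈ {none, staff}: B is not in the set → false
  NOT meter paid: no → true
  resident of the zone: yes → true
  hour of day (0-23) ≤ 12: 8 ≤ 12 is true
  commercial vehicle: yes → true
  NOT street-cleaning window active: no → true
  disabled placard displayed: yes → true
  vehicle length ≥ 321 in: 284 ≥ 321 is false
  vehicle length between 112 in and 285 in: 284 in [112, 285] is true
  NOT commercial vehicle: yes → false
Combine:
[1] false OR true OR false = true
[2] false OR true = true
[3.1] NOT false = true
[3] true OR true = true
[4] true OR false = true
[5] true OR true OR true = true
[6] true OR false OR true = true
[7] true OR false = true
[root] true AND true AND true AND true AND true AND true AND true = true
Overall: true → permitted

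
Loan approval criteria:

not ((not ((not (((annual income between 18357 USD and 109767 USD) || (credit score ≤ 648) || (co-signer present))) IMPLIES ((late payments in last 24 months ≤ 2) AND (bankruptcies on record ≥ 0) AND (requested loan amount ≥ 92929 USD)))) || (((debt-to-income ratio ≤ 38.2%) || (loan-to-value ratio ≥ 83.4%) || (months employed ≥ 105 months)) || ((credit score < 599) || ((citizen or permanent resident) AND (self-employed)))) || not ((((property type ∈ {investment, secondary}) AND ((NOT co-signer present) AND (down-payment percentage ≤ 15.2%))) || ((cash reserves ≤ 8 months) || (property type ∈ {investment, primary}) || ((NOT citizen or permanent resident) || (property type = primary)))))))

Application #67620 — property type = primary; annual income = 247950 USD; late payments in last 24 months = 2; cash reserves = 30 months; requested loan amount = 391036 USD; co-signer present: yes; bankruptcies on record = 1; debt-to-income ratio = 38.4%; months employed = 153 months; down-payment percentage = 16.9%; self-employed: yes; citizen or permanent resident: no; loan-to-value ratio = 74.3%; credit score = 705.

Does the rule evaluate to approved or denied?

Denied

Atomic conditions:
  annual income between 18357 USD and 109767 USD: 247950 in [18357, 109767] is false
  credit score ≤ 648: 705 ≤ 648 is false
  co-signer present: yes → true
  late payments in last 24 months ≤ 2: 2 ≤ 2 is true
  bankruptcies on record ≥ 0: 1 ≥ 0 is true
  requested loan amount ≥ 92929 USD: 391036 ≥ 92929 is true
  debt-to-income ratio ≤ 38.2%: 38.4 ≤ 38.2 is false
  loan-to-value ratio ≥ 83.4%: 74.3 ≥ 83.4 is false
  months employed ≥ 105 months: 153 ≥ 105 is true
  credit score < 599: 705 < 599 is false
  citizen or permanent resident: no → false
  self-employed: yes → true
  property type ∈ {investment, secondary}: primary is not in the set → false
  NOT co-signer present: yes → false
  down-payment percentage ≤ 15.2%: 16.9 ≤ 15.2 is false
  cash reserves ≤ 8 months: 30 ≤ 8 is false
  property type ∈ {investment, primary}: primary is in the set → true
  NOT citizen or permanent resident: no → true
  property type = primary: primary == primary is true
Combine:
[1.1.1.1.1] false OR false OR true = true
[1.1.1.1] NOT true = false
[1.1.1.2] true AND true AND true = true
[1.1.1] false → true (antecedent false ⇒ implication holds) = true
[1.1] NOT true = false
[1.2.1] false OR false OR true = true
[1.2.2.2] false AND true = false
[1.2.2] false OR false = false
[1.2] true OR false = true
[1.3.1.1.2] false AND false = false
[1.3.1.1] false AND false = false
[1.3.1.2.3] true OR true = true
[1.3.1.2] false OR true OR true = true
[1.3.1] false OR true = true
[1.3] NOT true = false
[1] false OR true OR false = true
[root] NOT true = false
Overall: false → denied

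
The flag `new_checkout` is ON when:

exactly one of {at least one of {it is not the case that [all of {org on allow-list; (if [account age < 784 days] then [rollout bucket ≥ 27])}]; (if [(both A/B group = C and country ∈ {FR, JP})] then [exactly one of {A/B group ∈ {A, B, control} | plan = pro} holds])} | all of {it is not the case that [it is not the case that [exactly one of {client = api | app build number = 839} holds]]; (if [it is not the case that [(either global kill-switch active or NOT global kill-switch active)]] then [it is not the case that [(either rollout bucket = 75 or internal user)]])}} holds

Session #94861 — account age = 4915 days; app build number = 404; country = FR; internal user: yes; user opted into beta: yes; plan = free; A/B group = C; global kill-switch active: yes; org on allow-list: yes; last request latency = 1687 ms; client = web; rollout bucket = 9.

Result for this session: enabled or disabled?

Disabled

Atomic conditions:
  org on allow-list: yes → true
  account age < 784 days: 4915 < 784 is false
  rollout bucket ≥ 27: 9 ≥ 27 is false
  A/B group = C: C == C is true
  country ∈ {FR, JP}: FR is in the set → true
  A/B group ∈ {A, B, control}: C is not in the set → false
  plan = pro: free == pro is false
  client = api: web == api is false
  app build number = 839: 404 == 839 is false
  global kill-switch active: yes → true
  NOT global kill-switch active: yes → false
  rollout bucket = 75: 9 == 75 is false
  internal user: yes → true
Combine:
[1.1.1.2] false → false (antecedent false ⇒ implication holds) = true
[1.1.1] true AND true = true
[1.1] NOT true = false
[1.2.1] true AND true = true
[1.2.2] exactly-one(false, false) = false
[1.2] true → false = false
[1] false OR false = false
[2.1.1.1] exactly-one(false, false) = false
[2.1.1] NOT false = true
[2.1] NOT true = false
[2.2.1.1] true OR false = true
[2.2.1] NOT true = false
[2.2.2.1] false OR true = true
[2.2.2] NOT true = false
[2.2] false → false (antecedent false ⇒ implication holds) = true
[2] false AND true = false
[root] exactly-one(false, false) = false
Overall: false → disabled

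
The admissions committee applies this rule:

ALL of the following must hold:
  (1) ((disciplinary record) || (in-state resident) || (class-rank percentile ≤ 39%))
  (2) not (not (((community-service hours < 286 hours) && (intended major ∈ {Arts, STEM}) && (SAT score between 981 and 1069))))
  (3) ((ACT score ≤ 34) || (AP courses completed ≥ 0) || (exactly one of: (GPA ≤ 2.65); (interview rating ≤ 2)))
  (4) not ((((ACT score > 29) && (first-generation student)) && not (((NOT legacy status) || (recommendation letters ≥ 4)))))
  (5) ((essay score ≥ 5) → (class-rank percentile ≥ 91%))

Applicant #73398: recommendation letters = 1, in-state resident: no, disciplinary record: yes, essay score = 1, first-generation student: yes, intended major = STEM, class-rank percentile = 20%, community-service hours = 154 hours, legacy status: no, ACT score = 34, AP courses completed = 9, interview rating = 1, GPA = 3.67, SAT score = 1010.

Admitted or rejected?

Admitted

Atomic conditions:
  disciplinary record: yes → true
  in-state resident: no → false
  class-rank percentile ≤ 39%: 20 ≤ 39 is true
  community-service hours < 286 hours: 154 < 286 is true
  intended major ∈ {Arts, STEM}: STEM is in the set → true
  SAT score between 981 and 1069: 1010 in [981, 1069] is true
  ACT score ≤ 34: 34 ≤ 34 is true
  AP courses completed ≥ 0: 9 ≥ 0 is true
  GPA ≤ 2.65: 3.67 ≤ 2.65 is false
  interview rating ≤ 2: 1 ≤ 2 is true
  ACT score > 29: 34 > 29 is true
  first-generation student: yes → true
  NOT legacy status: no → true
  recommendation letters ≥ 4: 1 ≥ 4 is false
  essay score ≥ 5: 1 ≥ 5 is false
  class-rank percentile ≥ 91%: 20 ≥ 91 is false
Combine:
[1] true OR false OR true = true
[2.1.1] true AND true AND true = true
[2.1] NOT true = false
[2] NOT false = true
[3.3] exactly-one(false, true) = true
[3] true OR true OR true = true
[4.1.1] true AND true = true
[4.1.2.1] true OR false = true
[4.1.2] NOT true = false
[4.1] true AND false = false
[4] NOT false = true
[5] false → false (antecedent false ⇒ implication holds) = true
[root] true AND true AND true AND true AND true = true
Overall: true → admitted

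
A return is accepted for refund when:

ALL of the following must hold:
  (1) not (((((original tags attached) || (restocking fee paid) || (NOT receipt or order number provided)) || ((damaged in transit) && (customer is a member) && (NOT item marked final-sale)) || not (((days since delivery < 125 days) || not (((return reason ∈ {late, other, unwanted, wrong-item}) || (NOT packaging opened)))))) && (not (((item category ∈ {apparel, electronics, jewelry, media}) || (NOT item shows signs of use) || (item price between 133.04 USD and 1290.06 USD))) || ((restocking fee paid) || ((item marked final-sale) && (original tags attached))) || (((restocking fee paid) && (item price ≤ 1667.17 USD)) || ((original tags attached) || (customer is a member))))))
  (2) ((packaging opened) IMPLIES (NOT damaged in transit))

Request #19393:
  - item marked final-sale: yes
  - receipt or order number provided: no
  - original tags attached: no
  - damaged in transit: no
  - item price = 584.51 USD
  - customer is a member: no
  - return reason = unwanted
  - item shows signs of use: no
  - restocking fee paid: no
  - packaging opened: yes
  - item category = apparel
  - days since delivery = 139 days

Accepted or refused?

Atomic conditions:
  original tags attached: no → false
  restocking fee paid: no → false
  NOT receipt or order number provided: no → true
  damaged in transit: no → false
  customer is a member: no → false
  NOT item marked final-sale: yes → false
  days since delivery < 125 days: 139 < 125 is false
  return reason ∈ {late, other, unwanted, wrong-item}: unwanted is in the set → true
  NOT packaging opened: yes → false
  item category ∈ {apparel, electronics, jewelry, media}: apparel is in the set → true
  NOT item shows signs of use: no → true
  item price between 133.04 USD and 1290.06 USD: 584.51 in [133.04, 1290.06] is true
  item marked final-sale: yes → true
  item price ≤ 1667.17 USD: 584.51 ≤ 1667.17 is true
  packaging opened: yes → true
  NOT damaged in transit: no → true
Combine:
[1.1.1.1] false OR false OR true = true
[1.1.1.2] false AND false AND false = false
[1.1.1.3.1.2.1] true OR false = true
[1.1.1.3.1.2] NOT true = false
[1.1.1.3.1] false OR false = false
[1.1.1.3] NOT false = true
[1.1.1] true OR false OR true = true
[1.1.2.1.1] true OR true OR true = true
[1.1.2.1] NOT true = false
[1.1.2.2.2] true AND false = false
[1.1.2.2] false OR false = false
[1.1.2.3.1] false AND true = false
[1.1.2.3.2] false OR false = false
[1.1.2.3] false OR false = false
[1.1.2] false OR false OR false = false
[1.1] true AND false = false
[1] NOT false = true
[2] true → true = true
[root] true AND true = true
Overall: true → accepted

Accepted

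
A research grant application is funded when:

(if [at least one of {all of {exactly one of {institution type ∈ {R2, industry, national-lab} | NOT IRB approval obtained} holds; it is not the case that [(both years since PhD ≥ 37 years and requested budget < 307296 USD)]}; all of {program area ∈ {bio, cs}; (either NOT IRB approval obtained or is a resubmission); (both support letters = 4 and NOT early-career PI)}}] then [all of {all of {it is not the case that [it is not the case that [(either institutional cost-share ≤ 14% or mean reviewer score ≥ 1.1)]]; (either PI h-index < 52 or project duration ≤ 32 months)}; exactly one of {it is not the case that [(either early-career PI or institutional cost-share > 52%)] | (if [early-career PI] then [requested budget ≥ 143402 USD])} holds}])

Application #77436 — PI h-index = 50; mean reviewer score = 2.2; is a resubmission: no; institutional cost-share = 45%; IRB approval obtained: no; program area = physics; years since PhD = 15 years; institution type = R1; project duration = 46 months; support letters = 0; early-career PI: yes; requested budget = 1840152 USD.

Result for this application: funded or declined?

Atomic conditions:
  institution type ∈ {R2, industry, national-lab}: R1 is not in the set → false
  NOT IRB approval obtained: no → true
  years since PhD ≥ 37 years: 15 ≥ 37 is false
  requested budget < 307296 USD: 1840152 < 307296 is false
  program area ∈ {bio, cs}: physics is not in the set → false
  is a resubmission: no → false
  support letters = 4: 0 == 4 is false
  NOT early-career PI: yes → false
  institutional cost-share ≤ 14%: 45 ≤ 14 is false
  mean reviewer score ≥ 1.1: 2.2 ≥ 1.1 is true
  PI h-index < 52: 50 < 52 is true
  project duration ≤ 32 months: 46 ≤ 32 is false
  early-career PI: yes → true
  institutional cost-share > 52%: 45 > 52 is false
  requested budget ≥ 143402 USD: 1840152 ≥ 143402 is true
Combine:
[1.1.1] exactly-one(false, true) = true
[1.1.2.1] false AND false = false
[1.1.2] NOT false = true
[1.1] true AND true = true
[1.2.2] true OR false = true
[1.2.3] false AND false = false
[1.2] false AND true AND false = false
[1] true OR false = true
[2.1.1.1.1] false OR true = true
[2.1.1.1] NOT true = false
[2.1.1] NOT false = true
[2.1.2] true OR false = true
[2.1] true AND true = true
[2.2.1.1] true OR false = true
[2.2.1] NOT true = false
[2.2.2] true → true = true
[2.2] exactly-one(false, true) = true
[2] true AND true = true
[root] true → true = true
Overall: true → funded

Funded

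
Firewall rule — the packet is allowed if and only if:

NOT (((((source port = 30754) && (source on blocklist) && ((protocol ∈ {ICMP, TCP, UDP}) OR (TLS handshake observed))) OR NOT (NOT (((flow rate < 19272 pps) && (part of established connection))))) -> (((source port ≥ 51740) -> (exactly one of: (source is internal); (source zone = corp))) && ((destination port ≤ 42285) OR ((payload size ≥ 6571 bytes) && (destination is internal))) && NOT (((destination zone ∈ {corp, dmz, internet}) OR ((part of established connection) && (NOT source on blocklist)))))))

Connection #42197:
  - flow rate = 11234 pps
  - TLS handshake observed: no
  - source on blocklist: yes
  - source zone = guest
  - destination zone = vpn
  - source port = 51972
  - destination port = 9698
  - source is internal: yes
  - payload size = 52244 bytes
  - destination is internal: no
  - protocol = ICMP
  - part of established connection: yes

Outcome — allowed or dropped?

Dropped

Atomic conditions:
  source port = 30754: 51972 == 30754 is false
  source on blocklist: yes → true
  protocol ∈ {ICMP, TCP, UDP}: ICMP is in the set → true
  TLS handshake observed: no → false
  flow rate < 19272 pps: 11234 < 19272 is true
  part of established connection: yes → true
  source port ≥ 51740: 51972 ≥ 51740 is true
  source is internal: yes → true
  source zone = corp: guest == corp is false
  destination port ≤ 42285: 9698 ≤ 42285 is true
  payload size ≥ 6571 bytes: 52244 ≥ 6571 is true
  destination is internal: no → false
  destination zone ∈ {corp, dmz, internet}: vpn is not in the set → false
  NOT source on blocklist: yes → false
Combine:
[1.1.1.3] true OR false = true
[1.1.1] false AND true AND true = false
[1.1.2.1.1] true AND true = true
[1.1.2.1] NOT true = false
[1.1.2] NOT false = true
[1.1] false OR true = true
[1.2.1.2] exactly-one(true, false) = true
[1.2.1] true → true = true
[1.2.2.2] true AND false = false
[1.2.2] true OR false = true
[1.2.3.1.2] true AND false = false
[1.2.3.1] false OR false = false
[1.2.3] NOT false = true
[1.2] true AND true AND true = true
[1] true → true = true
[root] NOT true = false
Overall: false → dropped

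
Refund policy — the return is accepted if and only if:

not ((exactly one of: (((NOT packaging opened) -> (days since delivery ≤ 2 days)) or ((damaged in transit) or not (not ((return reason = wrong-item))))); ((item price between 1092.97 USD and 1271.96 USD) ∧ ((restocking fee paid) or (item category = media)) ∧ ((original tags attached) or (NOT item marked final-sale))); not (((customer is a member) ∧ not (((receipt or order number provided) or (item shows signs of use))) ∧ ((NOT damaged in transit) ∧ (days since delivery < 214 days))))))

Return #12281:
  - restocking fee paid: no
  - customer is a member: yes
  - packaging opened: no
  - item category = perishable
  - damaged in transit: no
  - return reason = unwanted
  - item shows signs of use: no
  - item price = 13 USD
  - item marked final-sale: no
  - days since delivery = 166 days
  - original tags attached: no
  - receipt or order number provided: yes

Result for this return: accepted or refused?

Refused

Atomic conditions:
  NOT packaging opened: no → true
  days since delivery ≤ 2 days: 166 ≤ 2 is false
  damaged in transit: no → false
  return reason = wrong-item: unwanted == wrong-item is false
  item price between 1092.97 USD and 1271.96 USD: 13 in [1092.97, 1271.96] is false
  restocking fee paid: no → false
  item category = media: perishable == media is false
  original tags attached: no → false
  NOT item marked final-sale: no → true
  customer is a member: yes → true
  receipt or order number provided: yes → true
  item shows signs of use: no → false
  NOT damaged in transit: no → true
  days since delivery < 214 days: 166 < 214 is true
Combine:
[1.1.1] true → false = false
[1.1.2.2.1] NOT false = true
[1.1.2.2] NOT true = false
[1.1.2] false OR false = false
[1.1] false OR false = false
[1.2.2] false OR false = false
[1.2.3] false OR true = true
[1.2] false AND false AND true = false
[1.3.1.2.1] true OR false = true
[1.3.1.2] NOT true = false
[1.3.1.3] true AND true = true
[1.3.1] true AND false AND true = false
[1.3] NOT false = true
[1] exactly-one(false, false, true) = true
[root] NOT true = false
Overall: false → refused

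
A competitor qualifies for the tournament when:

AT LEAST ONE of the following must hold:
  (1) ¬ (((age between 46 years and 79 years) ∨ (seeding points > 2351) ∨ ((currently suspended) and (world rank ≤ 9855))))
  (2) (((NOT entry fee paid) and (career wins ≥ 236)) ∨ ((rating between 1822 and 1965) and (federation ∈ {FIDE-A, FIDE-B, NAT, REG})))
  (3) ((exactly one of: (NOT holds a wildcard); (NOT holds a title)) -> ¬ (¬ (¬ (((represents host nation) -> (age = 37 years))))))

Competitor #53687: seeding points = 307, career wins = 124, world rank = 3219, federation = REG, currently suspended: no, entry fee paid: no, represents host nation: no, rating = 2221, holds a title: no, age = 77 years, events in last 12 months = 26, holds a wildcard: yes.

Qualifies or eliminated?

Eliminated

Atomic conditions:
  age between 46 years and 79 years: 77 in [46, 79] is true
  seeding points > 2351: 307 > 2351 is false
  currently suspended: no → false
  world rank ≤ 9855: 3219 ≤ 9855 is true
  NOT entry fee paid: no → true
  career wins ≥ 236: 124 ≥ 236 is false
  rating between 1822 and 1965: 2221 in [1822, 1965] is false
  federation ∈ {FIDE-A, FIDE-B, NAT, REG}: REG is in the set → true
  NOT holds a wildcard: yes → false
  NOT holds a title: no → true
  represents host nation: no → false
  age = 37 years: 77 == 37 is false
Combine:
[1.1.3] false AND true = false
[1.1] true OR false OR false = true
[1] NOT true = false
[2.1] true AND false = false
[2.2] false AND true = false
[2] false OR false = false
[3.1] exactly-one(false, true) = true
[3.2.1.1.1] false → false (antecedent false ⇒ implication holds) = true
[3.2.1.1] NOT true = false
[3.2.1] NOT false = true
[3.2] NOT true = false
[3] true → false = false
[root] false OR false OR false = false
Overall: false → eliminated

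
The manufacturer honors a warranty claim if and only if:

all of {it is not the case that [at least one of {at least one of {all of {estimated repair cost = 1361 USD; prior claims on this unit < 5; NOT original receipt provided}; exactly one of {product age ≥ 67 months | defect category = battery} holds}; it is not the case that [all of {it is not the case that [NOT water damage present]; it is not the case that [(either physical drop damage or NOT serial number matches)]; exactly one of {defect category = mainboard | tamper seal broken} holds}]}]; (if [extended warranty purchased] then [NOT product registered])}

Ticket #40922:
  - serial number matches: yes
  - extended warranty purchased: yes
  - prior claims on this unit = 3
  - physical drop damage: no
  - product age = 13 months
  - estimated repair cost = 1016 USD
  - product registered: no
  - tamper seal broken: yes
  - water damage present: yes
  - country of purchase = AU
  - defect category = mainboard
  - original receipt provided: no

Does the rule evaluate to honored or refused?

Atomic conditions:
  estimated repair cost = 1361 USD: 1016 == 1361 is false
  prior claims on this unit < 5: 3 < 5 is true
  NOT original receipt provided: no → true
  product age ≥ 67 months: 13 ≥ 67 is false
  defect category = battery: mainboard == battery is false
  NOT water damage present: yes → false
  physical drop damage: no → false
  NOT serial number matches: yes → false
  defect category = mainboard: mainboard == mainboard is true
  tamper seal broken: yes → true
  extended warranty purchased: yes → true
  NOT product registered: no → true
Combine:
[1.1.1.1] false AND true AND true = false
[1.1.1.2] exactly-one(false, false) = false
[1.1.1] false OR false = false
[1.1.2.1.1] NOT false = true
[1.1.2.1.2.1] false OR false = false
[1.1.2.1.2] NOT false = true
[1.1.2.1.3] exactly-one(true, true) = false
[1.1.2.1] true AND true AND false = false
[1.1.2] NOT false = true
[1.1] false OR true = true
[1] NOT true = false
[2] true → true = true
[root] false AND true = false
Overall: false → refused

Refused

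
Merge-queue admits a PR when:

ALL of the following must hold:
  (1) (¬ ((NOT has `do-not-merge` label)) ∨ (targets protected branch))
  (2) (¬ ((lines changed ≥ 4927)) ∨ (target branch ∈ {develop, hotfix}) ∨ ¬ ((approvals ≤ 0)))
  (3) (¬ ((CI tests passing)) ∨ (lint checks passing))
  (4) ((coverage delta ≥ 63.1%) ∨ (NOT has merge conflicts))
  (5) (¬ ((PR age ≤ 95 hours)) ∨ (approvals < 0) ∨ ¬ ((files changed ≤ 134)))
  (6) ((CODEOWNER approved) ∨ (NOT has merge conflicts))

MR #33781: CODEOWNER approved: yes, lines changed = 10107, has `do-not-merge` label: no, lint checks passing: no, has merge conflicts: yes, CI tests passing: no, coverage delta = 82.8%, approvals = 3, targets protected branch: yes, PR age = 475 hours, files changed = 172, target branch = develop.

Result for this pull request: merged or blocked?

Atomic conditions:
  NOT has `do-not-merge` label: no → true
  targets protected branch: yes → true
  lines changed ≥ 4927: 10107 ≥ 4927 is true
  target branch ∈ {develop, hotfix}: develop is in the set → true
  approvals ≤ 0: 3 ≤ 0 is false
  CI tests passing: no → false
  lint checks passing: no → false
  coverage delta ≥ 63.1%: 82.8 ≥ 63.1 is true
  NOT has merge conflicts: yes → false
  PR age ≤ 95 hours: 475 ≤ 95 is false
  approvals < 0: 3 < 0 is false
  files changed ≤ 134: 172 ≤ 134 is false
  CODEOWNER approved: yes → true
Combine:
[1.1] NOT true = false
[1] false OR true = true
[2.1] NOT true = false
[2.3] NOT false = true
[2] false OR true OR true = true
[3.1] NOT false = true
[3] true OR false = true
[4] true OR false = true
[5.1] NOT false = true
[5.3] NOT false = true
[5] true OR false OR true = true
[6] true OR false = true
[root] true AND true AND true AND true AND true AND true = true
Overall: true → merged

Merged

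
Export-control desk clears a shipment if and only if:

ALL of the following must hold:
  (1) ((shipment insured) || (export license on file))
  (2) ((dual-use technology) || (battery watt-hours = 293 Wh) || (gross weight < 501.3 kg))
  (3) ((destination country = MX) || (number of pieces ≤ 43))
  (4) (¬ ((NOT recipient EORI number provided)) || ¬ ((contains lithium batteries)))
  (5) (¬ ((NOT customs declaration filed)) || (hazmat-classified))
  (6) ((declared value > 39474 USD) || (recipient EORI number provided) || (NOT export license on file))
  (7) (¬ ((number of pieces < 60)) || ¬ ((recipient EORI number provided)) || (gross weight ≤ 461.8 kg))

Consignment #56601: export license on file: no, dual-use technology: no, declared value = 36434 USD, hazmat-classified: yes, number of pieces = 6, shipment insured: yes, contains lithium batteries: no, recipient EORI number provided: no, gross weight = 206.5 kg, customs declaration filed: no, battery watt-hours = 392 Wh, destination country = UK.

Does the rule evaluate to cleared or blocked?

Atomic conditions:
  shipment insured: yes → true
  export license on file: no → false
  dual-use technology: no → false
  battery watt-hours = 293 Wh: 392 == 293 is false
  gross weight < 501.3 kg: 206.5 < 501.3 is true
  destination country = MX: UK == MX is false
  number of pieces ≤ 43: 6 ≤ 43 is true
  NOT recipient EORI number provided: no → true
  contains lithium batteries: no → false
  NOT customs declaration filed: no → true
  hazmat-classified: yes → true
  declared value > 39474 USD: 36434 > 39474 is false
  recipient EORI number provided: no → false
  NOT export license on file: no → true
  number of pieces < 60: 6 < 60 is true
  gross weight ≤ 461.8 kg: 206.5 ≤ 461.8 is true
Combine:
[1] true OR false = true
[2] false OR false OR true = true
[3] false OR true = true
[4.1] NOT true = false
[4.2] NOT false = true
[4] false OR true = true
[5.1] NOT true = false
[5] false OR true = true
[6] false OR false OR true = true
[7.1] NOT true = false
[7.2] NOT false = true
[7] false OR true OR true = true
[root] true AND true AND true AND true AND true AND true AND true = true
Overall: true → cleared

Cleared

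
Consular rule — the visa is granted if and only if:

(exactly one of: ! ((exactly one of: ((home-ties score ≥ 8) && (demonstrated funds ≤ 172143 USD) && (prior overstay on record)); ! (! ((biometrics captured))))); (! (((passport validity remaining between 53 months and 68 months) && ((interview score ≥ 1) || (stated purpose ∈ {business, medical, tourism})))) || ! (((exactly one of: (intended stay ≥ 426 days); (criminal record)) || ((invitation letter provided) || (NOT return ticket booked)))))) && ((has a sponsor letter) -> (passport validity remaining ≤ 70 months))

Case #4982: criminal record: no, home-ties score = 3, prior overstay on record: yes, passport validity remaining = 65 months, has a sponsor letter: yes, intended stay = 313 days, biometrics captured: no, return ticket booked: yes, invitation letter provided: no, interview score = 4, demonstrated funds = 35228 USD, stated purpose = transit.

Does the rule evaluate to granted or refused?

Atomic conditions:
  home-ties score ≥ 8: 3 ≥ 8 is false
  demonstrated funds ≤ 172143 USD: 35228 ≤ 172143 is true
  prior overstay on record: yes → true
  biometrics captured: no → false
  passport validity remaining between 53 months and 68 months: 65 in [53, 68] is true
  interview score ≥ 1: 4 ≥ 1 is true
  stated purpose ∈ {business, medical, tourism}: transit is not in the set → false
  intended stay ≥ 426 days: 313 ≥ 426 is false
  criminal record: no → false
  invitation letter provided: no → false
  NOT return ticket booked: yes → false
  has a sponsor letter: yes → true
  passport validity remaining ≤ 70 months: 65 ≤ 70 is true
Combine:
[1.1.1.1] false AND true AND true = false
[1.1.1.2.1] NOT false = true
[1.1.1.2] NOT true = false
[1.1.1] exactly-one(false, false) = false
[1.1] NOT false = true
[1.2.1.1.2] true OR false = true
[1.2.1.1] true AND true = true
[1.2.1] NOT true = false
[1.2.2.1.1] exactly-one(false, false) = false
[1.2.2.1.2] false OR false = false
[1.2.2.1] false OR false = false
[1.2.2] NOT false = true
[1.2] false OR true = true
[1] exactly-one(true, true) = false
[2] true → true = true
[root] false AND true = false
Overall: false → refused

Refused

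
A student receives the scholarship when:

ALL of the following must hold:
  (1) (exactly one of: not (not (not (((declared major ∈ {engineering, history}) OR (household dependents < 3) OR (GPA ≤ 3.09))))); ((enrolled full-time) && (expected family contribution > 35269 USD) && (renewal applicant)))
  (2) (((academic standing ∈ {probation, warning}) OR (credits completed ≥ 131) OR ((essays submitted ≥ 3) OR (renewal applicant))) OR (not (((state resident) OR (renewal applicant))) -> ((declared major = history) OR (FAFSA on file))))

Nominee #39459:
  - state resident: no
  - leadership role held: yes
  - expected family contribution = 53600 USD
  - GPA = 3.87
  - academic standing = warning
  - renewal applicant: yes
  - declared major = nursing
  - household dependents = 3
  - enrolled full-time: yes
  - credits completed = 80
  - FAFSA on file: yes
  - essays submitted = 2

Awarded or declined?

Declined

Atomic conditions:
  declared major ∈ {engineering, history}: nursing is not in the set → false
  household dependents < 3: 3 < 3 is false
  GPA ≤ 3.09: 3.87 ≤ 3.09 is false
  enrolled full-time: yes → true
  expected family contribution > 35269 USD: 53600 > 35269 is true
  renewal applicant: yes → true
  academic standing ∈ {probation, warning}: warning is in the set → true
  credits completed ≥ 131: 80 ≥ 131 is false
  essays submitted ≥ 3: 2 ≥ 3 is false
  state resident: no → false
  declared major = history: nursing == history is false
  FAFSA on file: yes → true
Combine:
[1.1.1.1.1] false OR false OR false = false
[1.1.1.1] NOT false = true
[1.1.1] NOT true = false
[1.1] NOT false = true
[1.2] true AND true AND true = true
[1] exactly-one(true, true) = false
[2.1.3] false OR true = true
[2.1] true OR false OR true = true
[2.2.1.1] false OR true = true
[2.2.1] NOT true = false
[2.2.2] false OR true = true
[2.2] false → true (antecedent false ⇒ implication holds) = true
[2] true OR true = true
[root] false AND true = false
Overall: false → declined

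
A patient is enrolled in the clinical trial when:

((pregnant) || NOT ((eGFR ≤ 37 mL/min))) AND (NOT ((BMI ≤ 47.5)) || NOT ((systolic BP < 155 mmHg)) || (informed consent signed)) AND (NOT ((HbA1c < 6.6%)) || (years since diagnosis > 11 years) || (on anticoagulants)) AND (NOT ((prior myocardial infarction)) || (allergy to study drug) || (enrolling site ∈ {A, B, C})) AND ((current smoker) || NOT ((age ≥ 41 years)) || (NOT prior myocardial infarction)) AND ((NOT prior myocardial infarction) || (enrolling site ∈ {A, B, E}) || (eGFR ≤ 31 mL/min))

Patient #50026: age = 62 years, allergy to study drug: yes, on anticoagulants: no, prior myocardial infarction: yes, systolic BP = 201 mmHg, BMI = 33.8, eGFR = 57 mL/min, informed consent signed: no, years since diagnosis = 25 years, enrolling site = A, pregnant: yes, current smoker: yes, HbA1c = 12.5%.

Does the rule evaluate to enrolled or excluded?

Enrolled

Atomic conditions:
  pregnant: yes → true
  eGFR ≤ 37 mL/min: 57 ≤ 37 is false
  BMI ≤ 47.5: 33.8 ≤ 47.5 is true
  systolic BP < 155 mmHg: 201 < 155 is false
  informed consent signed: no → false
  HbA1c < 6.6%: 12.5 < 6.6 is false
  years since diagnosis > 11 years: 25 > 11 is true
  on anticoagulants: no → false
  prior myocardial infarction: yes → true
  allergy to study drug: yes → true
  enrolling site ∈ {A, B, C}: A is in the set → true
  current smoker: yes → true
  age ≥ 41 years: 62 ≥ 41 is true
  NOT prior myocardial infarction: yes → false
  enrolling site ∈ {A, B, E}: A is in the set → true
  eGFR ≤ 31 mL/min: 57 ≤ 31 is false
Combine:
[1.2] NOT false = true
[1] true OR true = true
[2.1] NOT true = false
[2.2] NOT false = true
[2] false OR true OR false = true
[3.1] NOT false = true
[3] true OR true OR false = true
[4.1] NOT true = false
[4] false OR true OR true = true
[5.2] NOT true = false
[5] true OR false OR false = true
[6] false OR true OR false = true
[root] true AND true AND true AND true AND true AND true = true
Overall: true → enrolled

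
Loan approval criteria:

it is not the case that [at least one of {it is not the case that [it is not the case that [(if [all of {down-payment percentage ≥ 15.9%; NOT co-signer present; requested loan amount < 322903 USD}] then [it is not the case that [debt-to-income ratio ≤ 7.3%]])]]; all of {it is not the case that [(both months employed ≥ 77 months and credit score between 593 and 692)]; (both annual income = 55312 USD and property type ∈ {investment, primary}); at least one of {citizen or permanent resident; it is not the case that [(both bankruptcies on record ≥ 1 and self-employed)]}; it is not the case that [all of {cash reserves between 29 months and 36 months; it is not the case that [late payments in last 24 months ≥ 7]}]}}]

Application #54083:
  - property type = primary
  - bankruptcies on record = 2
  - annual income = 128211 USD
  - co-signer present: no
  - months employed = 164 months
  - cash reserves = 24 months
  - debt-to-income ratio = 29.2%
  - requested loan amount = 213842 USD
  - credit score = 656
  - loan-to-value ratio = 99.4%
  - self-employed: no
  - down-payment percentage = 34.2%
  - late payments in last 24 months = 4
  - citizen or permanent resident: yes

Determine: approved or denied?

Atomic conditions:
  down-payment percentage ≥ 15.9%: 34.2 ≥ 15.9 is true
  NOT co-signer present: no → true
  requested loan amount < 322903 USD: 213842 < 322903 is true
  debt-to-income ratio ≤ 7.3%: 29.2 ≤ 7.3 is false
  months employed ≥ 77 months: 164 ≥ 77 is true
  credit score between 593 and 692: 656 in [593, 692] is true
  annual income = 55312 USD: 128211 == 55312 is false
  property type ∈ {investment, primary}: primary is in the set → true
  citizen or permanent resident: yes → true
  bankruptcies on record ≥ 1: 2 ≥ 1 is true
  self-employed: no → false
  cash reserves between 29 months and 36 months: 24 in [29, 36] is false
  late payments in last 24 months ≥ 7: 4 ≥ 7 is false
Combine:
[1.1.1.1.1] true AND true AND true = true
[1.1.1.1.2] NOT false = true
[1.1.1.1] true → true = true
[1.1.1] NOT true = false
[1.1] NOT false = true
[1.2.1.1] true AND true = true
[1.2.1] NOT true = false
[1.2.2] false AND true = false
[1.2.3.2.1] true AND false = false
[1.2.3.2] NOT false = true
[1.2.3] true OR true = true
[1.2.4.1.2] NOT false = true
[1.2.4.1] false AND true = false
[1.2.4] NOT false = true
[1.2] false AND false AND true AND true = false
[1] true OR false = true
[root] NOT true = false
Overall: false → denied

Denied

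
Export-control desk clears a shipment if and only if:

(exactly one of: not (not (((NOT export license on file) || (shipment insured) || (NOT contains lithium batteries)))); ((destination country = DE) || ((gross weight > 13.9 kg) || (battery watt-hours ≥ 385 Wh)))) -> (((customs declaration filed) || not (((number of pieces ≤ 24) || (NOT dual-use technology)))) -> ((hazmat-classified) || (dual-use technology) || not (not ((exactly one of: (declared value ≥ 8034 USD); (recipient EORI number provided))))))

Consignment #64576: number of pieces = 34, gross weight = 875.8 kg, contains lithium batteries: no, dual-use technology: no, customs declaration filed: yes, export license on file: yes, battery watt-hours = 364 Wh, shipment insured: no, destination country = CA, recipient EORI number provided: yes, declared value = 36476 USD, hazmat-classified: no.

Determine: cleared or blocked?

Atomic conditions:
  NOT export license on file: yes → false
  shipment insured: no → false
  NOT contains lithium batteries: no → true
  destination country = DE: CA == DE is false
  gross weight > 13.9 kg: 875.8 > 13.9 is true
  battery watt-hours ≥ 385 Wh: 364 ≥ 385 is false
  customs declaration filed: yes → true
  number of pieces ≤ 24: 34 ≤ 24 is false
  NOT dual-use technology: no → true
  hazmat-classified: no → false
  dual-use technology: no → false
  declared value ≥ 8034 USD: 36476 ≥ 8034 is true
  recipient EORI number provided: yes → true
Combine:
[1.1.1.1] false OR false OR true = true
[1.1.1] NOT true = false
[1.1] NOT false = true
[1.2.2] true OR false = true
[1.2] false OR true = true
[1] exactly-one(true, true) = false
[2.1.2.1] false OR true = true
[2.1.2] NOT true = false
[2.1] true OR false = true
[2.2.3.1.1] exactly-one(true, true) = false
[2.2.3.1] NOT false = true
[2.2.3] NOT true = false
[2.2] false OR false OR false = false
[2] true → false = false
[root] false → false (antecedent false ⇒ implication holds) = true
Overall: true → cleared

Cleared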